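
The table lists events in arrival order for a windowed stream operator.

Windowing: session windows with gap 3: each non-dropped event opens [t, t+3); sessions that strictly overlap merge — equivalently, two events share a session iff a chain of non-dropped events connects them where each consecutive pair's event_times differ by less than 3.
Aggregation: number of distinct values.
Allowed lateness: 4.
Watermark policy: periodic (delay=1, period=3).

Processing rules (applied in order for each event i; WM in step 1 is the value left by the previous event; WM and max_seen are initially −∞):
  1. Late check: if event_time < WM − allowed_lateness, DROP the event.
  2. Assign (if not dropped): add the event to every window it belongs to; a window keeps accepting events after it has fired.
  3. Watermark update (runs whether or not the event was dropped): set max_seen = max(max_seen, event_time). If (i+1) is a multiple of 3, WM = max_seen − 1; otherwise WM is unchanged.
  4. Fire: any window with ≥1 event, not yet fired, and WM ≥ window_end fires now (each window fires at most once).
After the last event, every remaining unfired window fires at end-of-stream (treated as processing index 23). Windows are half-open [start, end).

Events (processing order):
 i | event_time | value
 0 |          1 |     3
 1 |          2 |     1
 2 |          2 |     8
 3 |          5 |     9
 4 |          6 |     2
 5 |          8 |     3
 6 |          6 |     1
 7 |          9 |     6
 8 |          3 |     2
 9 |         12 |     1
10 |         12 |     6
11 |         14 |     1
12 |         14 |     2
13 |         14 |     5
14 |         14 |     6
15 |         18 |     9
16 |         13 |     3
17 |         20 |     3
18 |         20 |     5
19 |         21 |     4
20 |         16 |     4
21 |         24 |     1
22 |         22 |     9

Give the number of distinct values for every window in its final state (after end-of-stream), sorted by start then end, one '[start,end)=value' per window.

[1,12)=6 [12,27)=7

i=0 t=1 v=3: → [1,4); WM=−∞
i=1 t=2 v=1: → [1,5); WM=−∞
i=2 t=2 v=8: → [1,5); WM=1
i=3 t=5 v=9: → [5,8); WM=1
i=4 t=6 v=2: → [5,9); WM=1
i=5 t=8 v=3: → [5,11); WM=7
i=6 t=6 v=1: → [5,11); WM=7
i=7 t=9 v=6: → [5,12); WM=7
i=8 t=3 v=2: → [1,12); WM=8
i=9 t=12 v=1: → [12,15); WM=8
i=10 t=12 v=6: → [12,15); WM=8
i=11 t=14 v=1: → [12,17); WM=13
i=12 t=14 v=2: → [12,17); WM=13
i=13 t=14 v=5: → [12,17); WM=13
i=14 t=14 v=6: → [12,17); WM=13
i=15 t=18 v=9: → [18,21); WM=13
i=16 t=13 v=3: → [12,17); WM=13
i=17 t=20 v=3: → [18,23); WM=19
i=18 t=20 v=5: → [18,23); WM=19
i=19 t=21 v=4: → [18,24); WM=19
i=20 t=16 v=4: → [12,24); WM=20
i=21 t=24 v=1: → [24,27); WM=20
i=22 t=22 v=9: → [12,27); WM=20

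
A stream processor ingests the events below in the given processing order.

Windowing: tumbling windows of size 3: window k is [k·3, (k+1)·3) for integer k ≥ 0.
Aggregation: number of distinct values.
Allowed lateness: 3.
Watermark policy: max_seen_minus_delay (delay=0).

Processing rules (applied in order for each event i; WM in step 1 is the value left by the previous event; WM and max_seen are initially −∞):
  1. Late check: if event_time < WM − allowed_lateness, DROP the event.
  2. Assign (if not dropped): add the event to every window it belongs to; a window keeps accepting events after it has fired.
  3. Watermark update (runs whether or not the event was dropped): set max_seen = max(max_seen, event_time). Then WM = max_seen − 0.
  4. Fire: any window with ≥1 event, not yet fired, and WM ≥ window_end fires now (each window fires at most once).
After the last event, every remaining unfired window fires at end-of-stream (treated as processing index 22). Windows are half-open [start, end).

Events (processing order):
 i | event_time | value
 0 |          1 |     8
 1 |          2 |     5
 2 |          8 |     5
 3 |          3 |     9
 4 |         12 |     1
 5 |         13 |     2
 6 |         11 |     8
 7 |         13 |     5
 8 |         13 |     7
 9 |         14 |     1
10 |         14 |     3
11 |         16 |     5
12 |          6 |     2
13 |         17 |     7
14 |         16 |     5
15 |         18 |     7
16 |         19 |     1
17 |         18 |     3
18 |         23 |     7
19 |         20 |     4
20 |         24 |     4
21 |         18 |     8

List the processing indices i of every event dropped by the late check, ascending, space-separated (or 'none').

i=0 t=1 v=8: → [0,3); WM=1
i=1 t=2 v=5: → [0,3); WM=2
i=2 t=8 v=5: → [6,9); WM=8; [0,3) fires=2
i=3 t=3 v=9: DROP (t<8-3); WM=8
i=4 t=12 v=1: → [12,15); WM=12; [6,9) fires=1
i=5 t=13 v=2: → [12,15); WM=13
i=6 t=11 v=8: → [9,12); WM=13; [9,12) fires=1
i=7 t=13 v=5: → [12,15); WM=13
i=8 t=13 v=7: → [12,15); WM=13
i=9 t=14 v=1: → [12,15); WM=14
i=10 t=14 v=3: → [12,15); WM=14
i=11 t=16 v=5: → [15,18); WM=16; [12,15) fires=5
i=12 t=6 v=2: DROP (t<16-3); WM=16
i=13 t=17 v=7: → [15,18); WM=17
i=14 t=16 v=5: → [15,18); WM=17
i=15 t=18 v=7: → [18,21); WM=18; [15,18) fires=2
i=16 t=19 v=1: → [18,21); WM=19
i=17 t=18 v=3: → [18,21); WM=19
i=18 t=23 v=7: → [21,24); WM=23; [18,21) fires=3
i=19 t=20 v=4: → [18,21); WM=23
i=20 t=24 v=4: → [24,27); WM=24; [21,24) fires=1
i=21 t=18 v=8: DROP (t<24-3); WM=24

3 12 21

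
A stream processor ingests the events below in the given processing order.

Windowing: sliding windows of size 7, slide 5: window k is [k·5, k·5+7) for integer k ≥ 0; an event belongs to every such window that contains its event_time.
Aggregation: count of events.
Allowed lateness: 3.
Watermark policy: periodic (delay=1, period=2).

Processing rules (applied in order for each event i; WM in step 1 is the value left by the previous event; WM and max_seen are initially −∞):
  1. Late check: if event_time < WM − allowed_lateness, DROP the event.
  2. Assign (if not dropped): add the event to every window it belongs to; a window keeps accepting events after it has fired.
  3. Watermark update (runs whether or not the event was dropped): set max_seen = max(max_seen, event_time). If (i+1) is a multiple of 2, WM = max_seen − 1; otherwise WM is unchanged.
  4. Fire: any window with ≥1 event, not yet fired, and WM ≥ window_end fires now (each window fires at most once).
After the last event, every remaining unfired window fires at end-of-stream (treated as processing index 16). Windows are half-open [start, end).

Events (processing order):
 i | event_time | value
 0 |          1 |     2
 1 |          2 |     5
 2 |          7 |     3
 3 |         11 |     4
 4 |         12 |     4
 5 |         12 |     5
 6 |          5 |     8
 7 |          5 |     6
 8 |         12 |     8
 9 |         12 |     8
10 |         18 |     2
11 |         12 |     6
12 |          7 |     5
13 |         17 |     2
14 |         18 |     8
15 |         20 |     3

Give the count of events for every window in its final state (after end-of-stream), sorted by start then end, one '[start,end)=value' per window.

[0,7)=2 [5,12)=2 [10,17)=6 [15,22)=4 [20,27)=1

i=0 t=1 v=2: → [0,7); WM=−∞
i=1 t=2 v=5: → [0,7); WM=1
i=2 t=7 v=3: → [5,12); WM=1
i=3 t=11 v=4: → [10,17),[5,12); WM=10; [0,7) fires=2
i=4 t=12 v=4: → [10,17); WM=10
i=5 t=12 v=5: → [10,17); WM=11
i=6 t=5 v=8: DROP (t<11-3); WM=11
i=7 t=5 v=6: DROP (t<11-3); WM=11
i=8 t=12 v=8: → [10,17); WM=11
i=9 t=12 v=8: → [10,17); WM=11
i=10 t=18 v=2: → [15,22); WM=11
i=11 t=12 v=6: → [10,17); WM=17; [5,12) fires=2 [10,17) fires=6
i=12 t=7 v=5: DROP (t<17-3); WM=17
i=13 t=17 v=2: → [15,22); WM=17
i=14 t=18 v=8: → [15,22); WM=17
i=15 t=20 v=3: → [20,27),[15,22); WM=19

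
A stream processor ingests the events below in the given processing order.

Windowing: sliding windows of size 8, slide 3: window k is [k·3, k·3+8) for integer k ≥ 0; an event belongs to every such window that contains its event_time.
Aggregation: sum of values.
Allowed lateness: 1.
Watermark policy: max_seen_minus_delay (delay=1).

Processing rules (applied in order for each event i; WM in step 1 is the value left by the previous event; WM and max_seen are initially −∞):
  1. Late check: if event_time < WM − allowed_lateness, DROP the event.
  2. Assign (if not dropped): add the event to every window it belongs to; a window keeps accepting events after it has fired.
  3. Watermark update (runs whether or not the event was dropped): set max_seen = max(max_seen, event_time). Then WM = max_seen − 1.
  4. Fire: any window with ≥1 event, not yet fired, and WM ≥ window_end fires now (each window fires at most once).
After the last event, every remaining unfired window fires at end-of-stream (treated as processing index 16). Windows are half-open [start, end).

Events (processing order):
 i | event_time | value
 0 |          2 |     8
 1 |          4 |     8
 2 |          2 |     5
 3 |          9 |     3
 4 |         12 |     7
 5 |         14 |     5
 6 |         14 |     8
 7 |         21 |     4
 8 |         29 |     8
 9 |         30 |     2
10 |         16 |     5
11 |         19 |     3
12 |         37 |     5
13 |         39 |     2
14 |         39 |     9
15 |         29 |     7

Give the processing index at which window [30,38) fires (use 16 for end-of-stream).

i=0 t=2 v=8: → [0,8); WM=1
i=1 t=4 v=8: → [3,11),[0,8); WM=3
i=2 t=2 v=5: → [0,8); WM=3
i=3 t=9 v=3: → [9,17),[6,14),[3,11); WM=8; [0,8) fires=21
i=4 t=12 v=7: → [12,20),[9,17),[6,14); WM=11; [3,11) fires=11
i=5 t=14 v=5: → [12,20),[9,17); WM=13
i=6 t=14 v=8: → [12,20),[9,17); WM=13
i=7 t=21 v=4: → [21,29),[18,26),[15,23); WM=20; [6,14) fires=10 [9,17) fires=23 [12,20) fires=20
i=8 t=29 v=8: → [27,35),[24,32); WM=28; [15,23) fires=4 [18,26) fires=4
i=9 t=30 v=2: → [30,38),[27,35),[24,32); WM=29; [21,29) fires=4
i=10 t=16 v=5: DROP (t<29-1); WM=29
i=11 t=19 v=3: DROP (t<29-1); WM=29
i=12 t=37 v=5: → [36,44),[33,41),[30,38); WM=36; [24,32) fires=10 [27,35) fires=10
i=13 t=39 v=2: → [39,47),[36,44),[33,41); WM=38; [30,38) fires=7
i=14 t=39 v=9: → [39,47),[36,44),[33,41); WM=38
i=15 t=29 v=7: DROP (t<38-1); WM=38

13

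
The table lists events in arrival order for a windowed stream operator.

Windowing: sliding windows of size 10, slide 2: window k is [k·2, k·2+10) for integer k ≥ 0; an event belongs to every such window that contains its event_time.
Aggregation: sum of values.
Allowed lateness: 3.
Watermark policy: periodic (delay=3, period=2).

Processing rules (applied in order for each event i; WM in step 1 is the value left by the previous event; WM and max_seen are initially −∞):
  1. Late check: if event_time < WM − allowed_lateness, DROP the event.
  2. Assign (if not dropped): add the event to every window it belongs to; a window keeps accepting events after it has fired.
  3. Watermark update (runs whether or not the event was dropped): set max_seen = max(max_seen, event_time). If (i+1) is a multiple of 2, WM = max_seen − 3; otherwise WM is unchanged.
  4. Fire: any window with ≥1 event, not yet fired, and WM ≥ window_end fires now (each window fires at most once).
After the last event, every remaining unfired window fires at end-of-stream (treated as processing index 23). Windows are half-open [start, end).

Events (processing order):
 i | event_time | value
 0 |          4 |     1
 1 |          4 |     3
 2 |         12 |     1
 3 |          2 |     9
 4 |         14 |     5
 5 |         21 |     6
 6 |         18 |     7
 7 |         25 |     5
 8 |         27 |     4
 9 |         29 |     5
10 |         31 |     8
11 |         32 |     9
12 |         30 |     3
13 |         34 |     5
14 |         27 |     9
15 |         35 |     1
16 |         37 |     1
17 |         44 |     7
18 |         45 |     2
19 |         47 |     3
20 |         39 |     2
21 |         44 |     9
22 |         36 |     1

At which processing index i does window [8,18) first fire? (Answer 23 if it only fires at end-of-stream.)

5

i=0 t=4 v=1: → [4,14),[2,12),[0,10); WM=−∞
i=1 t=4 v=3: → [4,14),[2,12),[0,10); WM=1
i=2 t=12 v=1: → [12,22),[10,20),[8,18),[6,16),[4,14); WM=1
i=3 t=2 v=9: → [2,12),[0,10); WM=9
i=4 t=14 v=5: → [14,24),[12,22),[10,20),[8,18),[6,16); WM=9
i=5 t=21 v=6: → [20,30),[18,28),[16,26),[14,24),[12,22); WM=18; [0,10) fires=13 [2,12) fires=13 [4,14) fires=5 [6,16) fires=6 [8,18) fires=6
i=6 t=18 v=7: → [18,28),[16,26),[14,24),[12,22),[10,20); WM=18
i=7 t=25 v=5: → [24,34),[22,32),[20,30),[18,28),[16,26); WM=22; [10,20) fires=13 [12,22) fires=19
i=8 t=27 v=4: → [26,36),[24,34),[22,32),[20,30),[18,28); WM=22
i=9 t=29 v=5: → [28,38),[26,36),[24,34),[22,32),[20,30); WM=26; [14,24) fires=18 [16,26) fires=18
i=10 t=31 v=8: → [30,40),[28,38),[26,36),[24,34),[22,32); WM=26
i=11 t=32 v=9: → [32,42),[30,40),[28,38),[26,36),[24,34); WM=29; [18,28) fires=22
i=12 t=30 v=3: → [30,40),[28,38),[26,36),[24,34),[22,32); WM=29
i=13 t=34 v=5: → [34,44),[32,42),[30,40),[28,38),[26,36); WM=31; [20,30) fires=20
i=14 t=27 v=9: DROP (t<31-3); WM=31
i=15 t=35 v=1: → [34,44),[32,42),[30,40),[28,38),[26,36); WM=32; [22,32) fires=25
i=16 t=37 v=1: → [36,46),[34,44),[32,42),[30,40),[28,38); WM=32
i=17 t=44 v=7: → [44,54),[42,52),[40,50),[38,48),[36,46); WM=41; [24,34) fires=34 [26,36) fires=35 [28,38) fires=32 [30,40) fires=27
i=18 t=45 v=2: → [44,54),[42,52),[40,50),[38,48),[36,46); WM=41
i=19 t=47 v=3: → [46,56),[44,54),[42,52),[40,50),[38,48); WM=44; [32,42) fires=16 [34,44) fires=7
i=20 t=39 v=2: DROP (t<44-3); WM=44
i=21 t=44 v=9: → [44,54),[42,52),[40,50),[38,48),[36,46); WM=44
i=22 t=36 v=1: DROP (t<44-3); WM=44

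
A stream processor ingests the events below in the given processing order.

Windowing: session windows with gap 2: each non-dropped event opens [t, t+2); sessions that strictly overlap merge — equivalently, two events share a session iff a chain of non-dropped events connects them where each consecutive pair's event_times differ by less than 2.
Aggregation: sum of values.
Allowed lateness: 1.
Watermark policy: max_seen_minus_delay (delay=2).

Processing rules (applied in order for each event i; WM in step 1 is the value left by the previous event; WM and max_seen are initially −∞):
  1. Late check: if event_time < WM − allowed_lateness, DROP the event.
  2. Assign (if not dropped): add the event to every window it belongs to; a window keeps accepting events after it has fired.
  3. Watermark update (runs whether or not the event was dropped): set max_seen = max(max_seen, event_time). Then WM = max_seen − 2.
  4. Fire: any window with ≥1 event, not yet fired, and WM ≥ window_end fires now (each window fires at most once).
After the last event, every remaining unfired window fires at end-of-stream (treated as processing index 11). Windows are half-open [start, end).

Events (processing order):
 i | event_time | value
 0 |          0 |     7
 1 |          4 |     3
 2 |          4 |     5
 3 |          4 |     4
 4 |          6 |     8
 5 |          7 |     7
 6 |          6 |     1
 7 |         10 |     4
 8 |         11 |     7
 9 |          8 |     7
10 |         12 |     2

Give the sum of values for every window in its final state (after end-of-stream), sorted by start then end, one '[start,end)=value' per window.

i=0 t=0 v=7: → [0,2); WM=-2
i=1 t=4 v=3: → [4,6); WM=2
i=2 t=4 v=5: → [4,6); WM=2
i=3 t=4 v=4: → [4,6); WM=2
i=4 t=6 v=8: → [6,8); WM=4
i=5 t=7 v=7: → [6,9); WM=5
i=6 t=6 v=1: → [6,9); WM=5
i=7 t=10 v=4: → [10,12); WM=8
i=8 t=11 v=7: → [10,13); WM=9
i=9 t=8 v=7: → [6,10); WM=9
i=10 t=12 v=2: → [10,14); WM=10

[0,2)=7 [4,6)=12 [6,10)=23 [10,14)=13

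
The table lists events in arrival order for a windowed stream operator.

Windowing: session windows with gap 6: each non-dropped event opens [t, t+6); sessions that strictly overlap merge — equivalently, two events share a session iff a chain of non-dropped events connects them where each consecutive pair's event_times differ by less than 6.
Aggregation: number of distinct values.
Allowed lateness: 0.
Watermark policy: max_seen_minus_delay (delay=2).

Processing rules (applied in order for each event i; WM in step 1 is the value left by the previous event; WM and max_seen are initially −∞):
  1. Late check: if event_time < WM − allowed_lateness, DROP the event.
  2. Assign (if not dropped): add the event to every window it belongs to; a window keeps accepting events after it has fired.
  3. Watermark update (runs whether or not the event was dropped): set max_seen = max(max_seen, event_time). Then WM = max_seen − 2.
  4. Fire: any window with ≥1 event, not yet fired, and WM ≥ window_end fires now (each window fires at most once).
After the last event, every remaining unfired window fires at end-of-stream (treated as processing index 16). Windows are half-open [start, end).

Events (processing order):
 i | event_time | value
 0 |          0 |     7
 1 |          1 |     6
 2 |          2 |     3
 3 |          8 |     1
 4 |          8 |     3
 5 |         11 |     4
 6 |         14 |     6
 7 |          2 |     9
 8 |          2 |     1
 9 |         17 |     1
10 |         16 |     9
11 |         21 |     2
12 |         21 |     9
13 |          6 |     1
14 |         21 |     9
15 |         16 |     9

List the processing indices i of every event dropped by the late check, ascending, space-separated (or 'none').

i=0 t=0 v=7: → [0,6); WM=-2
i=1 t=1 v=6: → [0,7); WM=-1
i=2 t=2 v=3: → [0,8); WM=0
i=3 t=8 v=1: → [8,14); WM=6
i=4 t=8 v=3: → [8,14); WM=6
i=5 t=11 v=4: → [8,17); WM=9
i=6 t=14 v=6: → [8,20); WM=12
i=7 t=2 v=9: DROP (t<12-0); WM=12
i=8 t=2 v=1: DROP (t<12-0); WM=12
i=9 t=17 v=1: → [8,23); WM=15
i=10 t=16 v=9: → [8,23); WM=15
i=11 t=21 v=2: → [8,27); WM=19
i=12 t=21 v=9: → [8,27); WM=19
i=13 t=6 v=1: DROP (t<19-0); WM=19
i=14 t=21 v=9: → [8,27); WM=19
i=15 t=16 v=9: DROP (t<19-0); WM=19

7 8 13 15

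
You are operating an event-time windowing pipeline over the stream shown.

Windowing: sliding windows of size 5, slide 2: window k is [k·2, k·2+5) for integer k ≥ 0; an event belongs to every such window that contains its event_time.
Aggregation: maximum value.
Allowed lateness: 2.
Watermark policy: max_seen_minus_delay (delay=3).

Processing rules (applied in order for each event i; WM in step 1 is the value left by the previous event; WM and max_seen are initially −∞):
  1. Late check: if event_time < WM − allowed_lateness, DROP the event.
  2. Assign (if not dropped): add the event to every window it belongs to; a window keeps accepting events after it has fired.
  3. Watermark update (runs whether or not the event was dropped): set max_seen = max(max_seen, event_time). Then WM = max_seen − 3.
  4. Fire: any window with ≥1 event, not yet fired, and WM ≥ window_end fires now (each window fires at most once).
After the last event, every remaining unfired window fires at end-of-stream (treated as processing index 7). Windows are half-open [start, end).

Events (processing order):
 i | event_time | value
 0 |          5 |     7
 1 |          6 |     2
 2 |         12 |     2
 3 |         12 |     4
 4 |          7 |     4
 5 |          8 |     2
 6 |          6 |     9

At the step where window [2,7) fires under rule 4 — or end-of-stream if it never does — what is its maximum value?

i=0 t=5 v=7: → [4,9),[2,7); WM=2
i=1 t=6 v=2: → [6,11),[4,9),[2,7); WM=3
i=2 t=12 v=2: → [12,17),[10,15),[8,13); WM=9; [2,7) fires=7 [4,9) fires=7
i=3 t=12 v=4: → [12,17),[10,15),[8,13); WM=9
i=4 t=7 v=4: → [6,11),[4,9); WM=9
i=5 t=8 v=2: → [8,13),[6,11),[4,9); WM=9
i=6 t=6 v=9: DROP (t<9-2); WM=9

7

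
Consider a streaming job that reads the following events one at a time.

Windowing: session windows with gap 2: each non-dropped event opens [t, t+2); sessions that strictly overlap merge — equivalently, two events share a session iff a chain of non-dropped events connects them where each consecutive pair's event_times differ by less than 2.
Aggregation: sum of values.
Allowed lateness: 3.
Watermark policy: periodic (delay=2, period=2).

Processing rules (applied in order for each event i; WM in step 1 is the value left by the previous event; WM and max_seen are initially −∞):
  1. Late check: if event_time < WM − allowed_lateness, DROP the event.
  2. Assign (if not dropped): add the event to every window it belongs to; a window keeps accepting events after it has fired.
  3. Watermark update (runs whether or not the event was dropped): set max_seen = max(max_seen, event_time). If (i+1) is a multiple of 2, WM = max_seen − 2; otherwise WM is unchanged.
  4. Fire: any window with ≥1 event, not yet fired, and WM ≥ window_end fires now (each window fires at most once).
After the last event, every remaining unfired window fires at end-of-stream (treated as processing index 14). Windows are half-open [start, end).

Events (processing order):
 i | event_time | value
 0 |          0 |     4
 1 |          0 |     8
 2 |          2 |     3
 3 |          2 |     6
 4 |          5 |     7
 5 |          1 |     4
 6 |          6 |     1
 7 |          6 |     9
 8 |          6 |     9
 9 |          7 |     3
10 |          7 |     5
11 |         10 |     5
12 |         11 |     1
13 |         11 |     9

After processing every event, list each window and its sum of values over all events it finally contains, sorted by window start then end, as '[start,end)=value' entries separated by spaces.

[0,4)=25 [5,9)=34 [10,13)=15

i=0 t=0 v=4: → [0,2); WM=−∞
i=1 t=0 v=8: → [0,2); WM=-2
i=2 t=2 v=3: → [2,4); WM=-2
i=3 t=2 v=6: → [2,4); WM=0
i=4 t=5 v=7: → [5,7); WM=0
i=5 t=1 v=4: → [0,4); WM=3
i=6 t=6 v=1: → [5,8); WM=3
i=7 t=6 v=9: → [5,8); WM=4
i=8 t=6 v=9: → [5,8); WM=4
i=9 t=7 v=3: → [5,9); WM=5
i=10 t=7 v=5: → [5,9); WM=5
i=11 t=10 v=5: → [10,12); WM=8
i=12 t=11 v=1: → [10,13); WM=8
i=13 t=11 v=9: → [10,13); WM=9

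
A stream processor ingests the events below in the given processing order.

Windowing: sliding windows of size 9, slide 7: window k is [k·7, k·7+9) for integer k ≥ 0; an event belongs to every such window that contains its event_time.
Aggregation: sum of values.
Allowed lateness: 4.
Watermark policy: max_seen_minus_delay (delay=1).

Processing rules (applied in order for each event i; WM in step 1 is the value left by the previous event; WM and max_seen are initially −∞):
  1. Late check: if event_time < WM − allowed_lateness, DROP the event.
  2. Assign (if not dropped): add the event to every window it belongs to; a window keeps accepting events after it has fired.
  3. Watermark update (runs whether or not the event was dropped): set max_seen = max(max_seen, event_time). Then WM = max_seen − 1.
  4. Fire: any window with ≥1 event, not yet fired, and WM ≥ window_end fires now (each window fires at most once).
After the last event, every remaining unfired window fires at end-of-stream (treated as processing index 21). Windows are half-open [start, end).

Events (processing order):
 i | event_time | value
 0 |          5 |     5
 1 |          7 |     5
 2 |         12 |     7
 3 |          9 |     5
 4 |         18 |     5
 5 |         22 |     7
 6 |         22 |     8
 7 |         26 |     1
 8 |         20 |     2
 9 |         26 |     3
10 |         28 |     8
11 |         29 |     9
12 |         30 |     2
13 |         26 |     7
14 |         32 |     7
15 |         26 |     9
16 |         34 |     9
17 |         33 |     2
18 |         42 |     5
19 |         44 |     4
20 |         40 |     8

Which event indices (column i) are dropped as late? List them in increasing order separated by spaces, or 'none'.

i=0 t=5 v=5: → [0,9); WM=4
i=1 t=7 v=5: → [7,16),[0,9); WM=6
i=2 t=12 v=7: → [7,16); WM=11; [0,9) fires=10
i=3 t=9 v=5: → [7,16); WM=11
i=4 t=18 v=5: → [14,23); WM=17; [7,16) fires=17
i=5 t=22 v=7: → [21,30),[14,23); WM=21
i=6 t=22 v=8: → [21,30),[14,23); WM=21
i=7 t=26 v=1: → [21,30); WM=25; [14,23) fires=20
i=8 t=20 v=2: DROP (t<25-4); WM=25
i=9 t=26 v=3: → [21,30); WM=25
i=10 t=28 v=8: → [28,37),[21,30); WM=27
i=11 t=29 v=9: → [28,37),[21,30); WM=28
i=12 t=30 v=2: → [28,37); WM=29
i=13 t=26 v=7: → [21,30); WM=29
i=14 t=32 v=7: → [28,37); WM=31; [21,30) fires=43
i=15 t=26 v=9: DROP (t<31-4); WM=31
i=16 t=34 v=9: → [28,37); WM=33
i=17 t=33 v=2: → [28,37); WM=33
i=18 t=42 v=5: → [42,51),[35,44); WM=41; [28,37) fires=37
i=19 t=44 v=4: → [42,51); WM=43
i=20 t=40 v=8: → [35,44); WM=43

8 15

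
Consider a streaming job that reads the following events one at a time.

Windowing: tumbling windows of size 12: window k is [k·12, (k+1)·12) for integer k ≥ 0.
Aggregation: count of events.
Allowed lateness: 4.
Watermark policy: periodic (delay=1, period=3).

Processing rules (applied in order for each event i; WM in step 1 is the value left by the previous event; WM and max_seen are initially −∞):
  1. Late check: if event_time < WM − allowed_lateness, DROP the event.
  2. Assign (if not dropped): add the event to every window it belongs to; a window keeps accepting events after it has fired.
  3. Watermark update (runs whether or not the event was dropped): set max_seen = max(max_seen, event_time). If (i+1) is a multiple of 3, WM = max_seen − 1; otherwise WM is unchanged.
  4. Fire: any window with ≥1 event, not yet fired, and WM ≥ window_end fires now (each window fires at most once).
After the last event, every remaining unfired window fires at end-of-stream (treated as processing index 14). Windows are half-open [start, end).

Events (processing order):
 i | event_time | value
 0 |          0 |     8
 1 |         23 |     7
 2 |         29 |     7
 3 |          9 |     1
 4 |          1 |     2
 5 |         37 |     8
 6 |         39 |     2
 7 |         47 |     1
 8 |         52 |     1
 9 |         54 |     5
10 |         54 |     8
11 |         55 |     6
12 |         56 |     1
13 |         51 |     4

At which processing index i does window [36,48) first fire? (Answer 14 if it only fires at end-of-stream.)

8

i=0 t=0 v=8: → [0,12); WM=−∞
i=1 t=23 v=7: → [12,24); WM=−∞
i=2 t=29 v=7: → [24,36); WM=28; [0,12) fires=1 [12,24) fires=1
i=3 t=9 v=1: DROP (t<28-4); WM=28
i=4 t=1 v=2: DROP (t<28-4); WM=28
i=5 t=37 v=8: → [36,48); WM=36; [24,36) fires=1
i=6 t=39 v=2: → [36,48); WM=36
i=7 t=47 v=1: → [36,48); WM=36
i=8 t=52 v=1: → [48,60); WM=51; [36,48) fires=3
i=9 t=54 v=5: → [48,60); WM=51
i=10 t=54 v=8: → [48,60); WM=51
i=11 t=55 v=6: → [48,60); WM=54
i=12 t=56 v=1: → [48,60); WM=54
i=13 t=51 v=4: → [48,60); WM=54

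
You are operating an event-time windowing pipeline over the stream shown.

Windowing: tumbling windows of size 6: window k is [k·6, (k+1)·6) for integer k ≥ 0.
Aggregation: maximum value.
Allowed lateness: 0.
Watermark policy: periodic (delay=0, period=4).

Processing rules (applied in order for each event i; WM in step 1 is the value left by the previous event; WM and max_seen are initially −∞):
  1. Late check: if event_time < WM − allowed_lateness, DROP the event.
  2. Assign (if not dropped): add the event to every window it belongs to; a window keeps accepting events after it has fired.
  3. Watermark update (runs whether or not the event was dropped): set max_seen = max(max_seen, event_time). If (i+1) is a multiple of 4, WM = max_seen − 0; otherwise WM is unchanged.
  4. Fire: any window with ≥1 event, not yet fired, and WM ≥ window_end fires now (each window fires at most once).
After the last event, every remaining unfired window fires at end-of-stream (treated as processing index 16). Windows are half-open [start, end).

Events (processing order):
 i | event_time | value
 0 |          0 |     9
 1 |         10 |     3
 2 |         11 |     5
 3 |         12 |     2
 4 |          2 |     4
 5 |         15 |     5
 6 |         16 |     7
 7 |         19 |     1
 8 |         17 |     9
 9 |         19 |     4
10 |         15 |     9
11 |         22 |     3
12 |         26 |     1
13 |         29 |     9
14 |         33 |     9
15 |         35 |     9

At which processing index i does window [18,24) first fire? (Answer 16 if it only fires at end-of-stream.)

i=0 t=0 v=9: → [0,6); WM=−∞
i=1 t=10 v=3: → [6,12); WM=−∞
i=2 t=11 v=5: → [6,12); WM=−∞
i=3 t=12 v=2: → [12,18); WM=12; [0,6) fires=9 [6,12) fires=5
i=4 t=2 v=4: DROP (t<12-0); WM=12
i=5 t=15 v=5: → [12,18); WM=12
i=6 t=16 v=7: → [12,18); WM=12
i=7 t=19 v=1: → [18,24); WM=19; [12,18) fires=7
i=8 t=17 v=9: DROP (t<19-0); WM=19
i=9 t=19 v=4: → [18,24); WM=19
i=10 t=15 v=9: DROP (t<19-0); WM=19
i=11 t=22 v=3: → [18,24); WM=22
i=12 t=26 v=1: → [24,30); WM=22
i=13 t=29 v=9: → [24,30); WM=22
i=14 t=33 v=9: → [30,36); WM=22
i=15 t=35 v=9: → [30,36); WM=35; [18,24) fires=4 [24,30) fires=9

15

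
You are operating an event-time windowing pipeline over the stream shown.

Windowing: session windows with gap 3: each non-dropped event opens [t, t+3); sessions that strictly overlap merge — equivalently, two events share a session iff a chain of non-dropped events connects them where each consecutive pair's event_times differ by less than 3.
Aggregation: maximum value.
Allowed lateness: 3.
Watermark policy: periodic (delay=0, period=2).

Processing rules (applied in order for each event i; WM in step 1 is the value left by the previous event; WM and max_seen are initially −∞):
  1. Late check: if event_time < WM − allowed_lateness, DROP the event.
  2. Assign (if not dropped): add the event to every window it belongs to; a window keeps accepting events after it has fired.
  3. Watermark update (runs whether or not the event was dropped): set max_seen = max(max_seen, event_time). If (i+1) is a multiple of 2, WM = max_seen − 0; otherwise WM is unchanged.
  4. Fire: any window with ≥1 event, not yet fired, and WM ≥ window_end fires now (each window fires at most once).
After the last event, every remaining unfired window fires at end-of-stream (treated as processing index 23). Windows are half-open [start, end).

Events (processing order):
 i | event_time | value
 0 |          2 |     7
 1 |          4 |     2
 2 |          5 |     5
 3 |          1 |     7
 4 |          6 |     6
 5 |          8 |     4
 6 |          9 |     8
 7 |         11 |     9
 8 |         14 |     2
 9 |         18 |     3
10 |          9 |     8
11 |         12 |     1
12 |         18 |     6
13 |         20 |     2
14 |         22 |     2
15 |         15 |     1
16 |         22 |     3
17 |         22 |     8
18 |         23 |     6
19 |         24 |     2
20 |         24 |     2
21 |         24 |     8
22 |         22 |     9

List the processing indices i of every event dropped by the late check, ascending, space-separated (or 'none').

i=0 t=2 v=7: → [2,5); WM=−∞
i=1 t=4 v=2: → [2,7); WM=4
i=2 t=5 v=5: → [2,8); WM=4
i=3 t=1 v=7: → [1,8); WM=5
i=4 t=6 v=6: → [1,9); WM=5
i=5 t=8 v=4: → [1,11); WM=8
i=6 t=9 v=8: → [1,12); WM=8
i=7 t=11 v=9: → [1,14); WM=11
i=8 t=14 v=2: → [14,17); WM=11
i=9 t=18 v=3: → [18,21); WM=18
i=10 t=9 v=8: DROP (t<18-3); WM=18
i=11 t=12 v=1: DROP (t<18-3); WM=18
i=12 t=18 v=6: → [18,21); WM=18
i=13 t=20 v=2: → [18,23); WM=20
i=14 t=22 v=2: → [18,25); WM=20
i=15 t=15 v=1: DROP (t<20-3); WM=22
i=16 t=22 v=3: → [18,25); WM=22
i=17 t=22 v=8: → [18,25); WM=22
i=18 t=23 v=6: → [18,26); WM=22
i=19 t=24 v=2: → [18,27); WM=24
i=20 t=24 v=2: → [18,27); WM=24
i=21 t=24 v=8: → [18,27); WM=24
i=22 t=22 v=9: → [18,27); WM=24

10 11 15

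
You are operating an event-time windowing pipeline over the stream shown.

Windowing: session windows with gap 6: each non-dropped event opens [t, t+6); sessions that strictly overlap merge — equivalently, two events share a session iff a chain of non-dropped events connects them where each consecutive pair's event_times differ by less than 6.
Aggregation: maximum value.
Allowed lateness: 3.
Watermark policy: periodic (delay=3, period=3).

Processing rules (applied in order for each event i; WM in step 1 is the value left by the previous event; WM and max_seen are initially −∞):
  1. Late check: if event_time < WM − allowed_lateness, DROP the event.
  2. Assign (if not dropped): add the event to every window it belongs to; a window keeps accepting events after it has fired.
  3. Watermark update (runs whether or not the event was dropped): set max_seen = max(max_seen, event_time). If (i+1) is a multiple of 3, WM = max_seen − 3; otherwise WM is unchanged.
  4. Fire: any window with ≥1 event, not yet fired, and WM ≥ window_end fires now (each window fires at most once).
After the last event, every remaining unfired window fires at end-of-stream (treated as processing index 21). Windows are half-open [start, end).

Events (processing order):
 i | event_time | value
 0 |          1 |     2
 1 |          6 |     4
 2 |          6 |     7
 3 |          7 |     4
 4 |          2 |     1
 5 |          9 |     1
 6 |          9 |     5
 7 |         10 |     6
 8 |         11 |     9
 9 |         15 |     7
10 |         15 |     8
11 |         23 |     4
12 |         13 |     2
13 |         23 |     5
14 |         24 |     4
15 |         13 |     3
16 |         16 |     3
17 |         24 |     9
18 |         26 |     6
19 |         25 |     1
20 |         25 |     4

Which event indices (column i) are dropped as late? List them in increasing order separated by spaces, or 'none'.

12 15 16

i=0 t=1 v=2: → [1,7); WM=−∞
i=1 t=6 v=4: → [1,12); WM=−∞
i=2 t=6 v=7: → [1,12); WM=3
i=3 t=7 v=4: → [1,13); WM=3
i=4 t=2 v=1: → [1,13); WM=3
i=5 t=9 v=1: → [1,15); WM=6
i=6 t=9 v=5: → [1,15); WM=6
i=7 t=10 v=6: → [1,16); WM=6
i=8 t=11 v=9: → [1,17); WM=8
i=9 t=15 v=7: → [1,21); WM=8
i=10 t=15 v=8: → [1,21); WM=8
i=11 t=23 v=4: → [23,29); WM=20
i=12 t=13 v=2: DROP (t<20-3); WM=20
i=13 t=23 v=5: → [23,29); WM=20
i=14 t=24 v=4: → [23,30); WM=21
i=15 t=13 v=3: DROP (t<21-3); WM=21
i=16 t=16 v=3: DROP (t<21-3); WM=21
i=17 t=24 v=9: → [23,30); WM=21
i=18 t=26 v=6: → [23,32); WM=21
i=19 t=25 v=1: → [23,32); WM=21
i=20 t=25 v=4: → [23,32); WM=23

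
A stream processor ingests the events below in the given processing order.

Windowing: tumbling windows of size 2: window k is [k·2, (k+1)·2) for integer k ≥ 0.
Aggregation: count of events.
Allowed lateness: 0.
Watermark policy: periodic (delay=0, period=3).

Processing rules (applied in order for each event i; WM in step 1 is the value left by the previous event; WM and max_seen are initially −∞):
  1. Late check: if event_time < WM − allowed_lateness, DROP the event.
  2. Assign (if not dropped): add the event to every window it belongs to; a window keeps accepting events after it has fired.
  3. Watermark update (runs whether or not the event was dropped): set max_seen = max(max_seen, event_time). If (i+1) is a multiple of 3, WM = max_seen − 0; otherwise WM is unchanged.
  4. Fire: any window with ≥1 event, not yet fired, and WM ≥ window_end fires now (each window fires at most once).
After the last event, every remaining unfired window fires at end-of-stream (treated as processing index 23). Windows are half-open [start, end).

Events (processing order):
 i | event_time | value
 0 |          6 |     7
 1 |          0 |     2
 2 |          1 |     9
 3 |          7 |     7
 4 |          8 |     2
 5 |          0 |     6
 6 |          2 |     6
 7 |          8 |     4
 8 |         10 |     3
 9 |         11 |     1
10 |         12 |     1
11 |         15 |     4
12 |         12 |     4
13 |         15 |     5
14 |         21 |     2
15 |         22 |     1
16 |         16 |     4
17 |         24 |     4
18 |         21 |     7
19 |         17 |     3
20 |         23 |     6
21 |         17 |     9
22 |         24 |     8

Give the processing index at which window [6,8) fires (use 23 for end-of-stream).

i=0 t=6 v=7: → [6,8); WM=−∞
i=1 t=0 v=2: → [0,2); WM=−∞
i=2 t=1 v=9: → [0,2); WM=6; [0,2) fires=2
i=3 t=7 v=7: → [6,8); WM=6
i=4 t=8 v=2: → [8,10); WM=6
i=5 t=0 v=6: DROP (t<6-0); WM=8; [6,8) fires=2
i=6 t=2 v=6: DROP (t<8-0); WM=8
i=7 t=8 v=4: → [8,10); WM=8
i=8 t=10 v=3: → [10,12); WM=10; [8,10) fires=2
i=9 t=11 v=1: → [10,12); WM=10
i=10 t=12 v=1: → [12,14); WM=10
i=11 t=15 v=4: → [14,16); WM=15; [10,12) fires=2 [12,14) fires=1
i=12 t=12 v=4: DROP (t<15-0); WM=15
i=13 t=15 v=5: → [14,16); WM=15
i=14 t=21 v=2: → [20,22); WM=21; [14,16) fires=2
i=15 t=22 v=1: → [22,24); WM=21
i=16 t=16 v=4: DROP (t<21-0); WM=21
i=17 t=24 v=4: → [24,26); WM=24; [20,22) fires=1 [22,24) fires=1
i=18 t=21 v=7: DROP (t<24-0); WM=24
i=19 t=17 v=3: DROP (t<24-0); WM=24
i=20 t=23 v=6: DROP (t<24-0); WM=24
i=21 t=17 v=9: DROP (t<24-0); WM=24
i=22 t=24 v=8: → [24,26); WM=24

5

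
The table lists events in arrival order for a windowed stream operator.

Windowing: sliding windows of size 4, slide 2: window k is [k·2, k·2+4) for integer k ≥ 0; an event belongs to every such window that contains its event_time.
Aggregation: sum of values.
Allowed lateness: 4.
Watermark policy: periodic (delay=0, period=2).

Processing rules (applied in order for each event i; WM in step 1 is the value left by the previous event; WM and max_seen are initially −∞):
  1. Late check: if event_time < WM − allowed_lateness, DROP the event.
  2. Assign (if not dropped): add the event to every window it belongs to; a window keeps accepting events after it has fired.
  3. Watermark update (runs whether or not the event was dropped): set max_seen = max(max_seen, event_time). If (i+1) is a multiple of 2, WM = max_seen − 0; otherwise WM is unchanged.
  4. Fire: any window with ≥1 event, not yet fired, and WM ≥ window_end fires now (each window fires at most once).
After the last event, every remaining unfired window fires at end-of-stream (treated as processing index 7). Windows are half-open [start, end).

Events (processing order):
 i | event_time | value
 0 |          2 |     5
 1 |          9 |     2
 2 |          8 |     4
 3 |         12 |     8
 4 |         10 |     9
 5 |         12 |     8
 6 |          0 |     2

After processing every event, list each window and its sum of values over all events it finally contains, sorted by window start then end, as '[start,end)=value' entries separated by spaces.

[0,4)=5 [2,6)=5 [6,10)=6 [8,12)=15 [10,14)=25 [12,16)=16

i=0 t=2 v=5: → [2,6),[0,4); WM=−∞
i=1 t=9 v=2: → [8,12),[6,10); WM=9; [0,4) fires=5 [2,6) fires=5
i=2 t=8 v=4: → [8,12),[6,10); WM=9
i=3 t=12 v=8: → [12,16),[10,14); WM=12; [6,10) fires=6 [8,12) fires=6
i=4 t=10 v=9: → [10,14),[8,12); WM=12
i=5 t=12 v=8: → [12,16),[10,14); WM=12
i=6 t=0 v=2: DROP (t<12-4); WM=12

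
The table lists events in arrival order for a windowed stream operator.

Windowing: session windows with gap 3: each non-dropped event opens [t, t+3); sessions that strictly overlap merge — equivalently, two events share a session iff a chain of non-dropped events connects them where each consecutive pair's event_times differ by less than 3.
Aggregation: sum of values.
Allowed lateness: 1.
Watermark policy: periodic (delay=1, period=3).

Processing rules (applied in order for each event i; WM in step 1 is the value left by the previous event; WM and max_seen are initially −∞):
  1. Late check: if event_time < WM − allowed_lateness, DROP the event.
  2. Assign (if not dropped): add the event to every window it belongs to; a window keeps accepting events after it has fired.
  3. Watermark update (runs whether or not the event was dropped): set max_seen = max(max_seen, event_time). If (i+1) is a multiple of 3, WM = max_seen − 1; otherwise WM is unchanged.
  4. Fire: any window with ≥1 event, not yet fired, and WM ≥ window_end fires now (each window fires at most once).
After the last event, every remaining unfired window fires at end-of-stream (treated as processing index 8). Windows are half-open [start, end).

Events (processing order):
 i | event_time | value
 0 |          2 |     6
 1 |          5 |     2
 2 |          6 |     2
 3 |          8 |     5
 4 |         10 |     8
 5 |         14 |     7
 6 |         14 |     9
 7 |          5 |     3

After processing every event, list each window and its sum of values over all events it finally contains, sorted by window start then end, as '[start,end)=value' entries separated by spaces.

[2,5)=6 [5,13)=17 [14,17)=16

i=0 t=2 v=6: → [2,5); WM=−∞
i=1 t=5 v=2: → [5,8); WM=−∞
i=2 t=6 v=2: → [5,9); WM=5
i=3 t=8 v=5: → [5,11); WM=5
i=4 t=10 v=8: → [5,13); WM=5
i=5 t=14 v=7: → [14,17); WM=13
i=6 t=14 v=9: → [14,17); WM=13
i=7 t=5 v=3: DROP (t<13-1); WM=13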